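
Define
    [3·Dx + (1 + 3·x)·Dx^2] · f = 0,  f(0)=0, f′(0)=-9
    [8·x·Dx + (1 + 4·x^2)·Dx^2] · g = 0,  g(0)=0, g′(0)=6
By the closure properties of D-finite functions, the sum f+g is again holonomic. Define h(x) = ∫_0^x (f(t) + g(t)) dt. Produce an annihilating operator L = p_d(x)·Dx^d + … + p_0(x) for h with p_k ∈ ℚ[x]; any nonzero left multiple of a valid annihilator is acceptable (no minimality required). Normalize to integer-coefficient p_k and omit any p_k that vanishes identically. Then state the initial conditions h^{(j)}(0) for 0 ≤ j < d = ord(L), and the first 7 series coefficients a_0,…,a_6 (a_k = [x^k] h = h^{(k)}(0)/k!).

L = (-24 - 216·x + 288·x^2 + 288·x^3)·Dx^2 + (-26 - 48·x - 120·x^2 + 576·x^3 + 576·x^4)·Dx^3 + (-3 - x + 24·x^2 + 32·x^3 + 144·x^4 + 144·x^5)·Dx^4  (order 4).
h: a_k = 0, 0, -3/2, 9/2, -35/4, 243/20, -211/10, …
ICs: h(0) = 0, h′(0) = 0, h′′(0) = -3, h′′′(0) = 27.

f: a_k = 0, -9, 27/2, -27, 243/4, -729/5, 729/2, …
g: a_k = 0, 6, 0, -8, 0, 96/5, 0, …
Weyl lclm of L_f,L_g ⇒ L₀ (ord ≤ 4).
Integrate: L := L₀·Dx.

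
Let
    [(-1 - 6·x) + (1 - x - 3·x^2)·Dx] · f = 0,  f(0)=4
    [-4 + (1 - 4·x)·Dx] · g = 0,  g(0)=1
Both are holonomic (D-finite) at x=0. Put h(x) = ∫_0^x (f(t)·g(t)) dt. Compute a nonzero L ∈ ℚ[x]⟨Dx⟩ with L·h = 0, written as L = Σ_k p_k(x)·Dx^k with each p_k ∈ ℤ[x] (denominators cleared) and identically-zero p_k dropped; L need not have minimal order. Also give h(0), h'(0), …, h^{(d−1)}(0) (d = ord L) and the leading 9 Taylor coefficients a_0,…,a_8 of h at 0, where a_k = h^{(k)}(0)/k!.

f: a_k = 4, 4, 16, 28, 76, 160, 388, 868, 2032, …
g: a_k = 1, 4, 16, 64, 256, 1024, 4096, 16384, 65536, …
Sym-product of L_f,L_g gives L₀ (≤ ord 1).
h=∫₀ˣh₀: take L = L₀·Dx.
L = (-5 + 2·x + 36·x^2)·Dx + (1 - 5·x + x^2 + 12·x^3)·Dx^2  (order 2).
h: a_k = 0, 4, 10, 32, 103, 1724/5, 1176, 28612/7, 28829/2, …
ICs: h(0) = 0, h′(0) = 4.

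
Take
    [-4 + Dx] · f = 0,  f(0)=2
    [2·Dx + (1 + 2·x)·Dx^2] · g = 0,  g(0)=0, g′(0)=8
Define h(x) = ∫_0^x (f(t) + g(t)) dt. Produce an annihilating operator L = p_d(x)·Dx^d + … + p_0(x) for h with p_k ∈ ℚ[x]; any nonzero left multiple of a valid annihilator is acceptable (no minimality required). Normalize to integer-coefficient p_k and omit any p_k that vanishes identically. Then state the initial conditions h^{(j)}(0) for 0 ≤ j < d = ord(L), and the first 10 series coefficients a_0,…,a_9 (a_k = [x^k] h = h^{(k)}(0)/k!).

f: a_k = 2, 8, 16, 64/3, 64/3, 256/15, 512/45, 2048/315, 1024/315, 4096/2835, …
g: a_k = 0, 8, -8, 32/3, -16, 128/5, -128/3, 512/7, -128, 2048/9, …
L₀ := lclm(L_f,L_g); ord L₀ ≤ 1+2.
h=∫h₀ ⇒ L = L₀·Dx.
L = (-32 - 32·x)·Dx^2 + (-4 - 32·x - 32·x^2)·Dx^3 + (3 + 10·x + 8·x^2)·Dx^4  (order 4).
h: a_k = 0, 2, 8, 8/3, 8, 16/15, 64/9, -1408/315, 448/45, -39296/2835, …
ICs: h(0) = 0, h′(0) = 2, h′′(0) = 16, h′′′(0) = 16.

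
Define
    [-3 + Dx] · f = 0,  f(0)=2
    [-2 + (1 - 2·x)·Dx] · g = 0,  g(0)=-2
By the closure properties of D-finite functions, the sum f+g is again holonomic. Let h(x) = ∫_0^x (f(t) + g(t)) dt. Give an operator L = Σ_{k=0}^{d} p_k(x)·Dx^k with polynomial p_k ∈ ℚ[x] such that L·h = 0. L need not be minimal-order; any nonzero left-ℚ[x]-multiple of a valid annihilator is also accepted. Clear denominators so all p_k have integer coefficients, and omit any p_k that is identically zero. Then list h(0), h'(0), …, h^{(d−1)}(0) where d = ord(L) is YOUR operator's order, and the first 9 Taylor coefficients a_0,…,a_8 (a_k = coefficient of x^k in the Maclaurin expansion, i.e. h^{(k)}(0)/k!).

L = (6 + 36·x)·Dx + (1 - 36·x + 36·x^2)·Dx^2 + (-1 + 8·x - 12·x^2)·Dx^3  (order 3).
h: a_k = 0, 0, 1, 1/3, -7/4, -101/20, -1199/120, -5039/280, -71437/2240, …
ICs: h(0) = 0, h′(0) = 0, h′′(0) = 2.

f: a_k = 2, 6, 9, 9, 27/4, 81/20, 81/40, 243/280, 729/2240, …
g: a_k = -2, -4, -8, -16, -32, -64, -128, -256, -512, …
L₀ := lclm(L_f,L_g); ord L₀ ≤ 1+1.
h=∫₀ˣh₀: take L = L₀·Dx.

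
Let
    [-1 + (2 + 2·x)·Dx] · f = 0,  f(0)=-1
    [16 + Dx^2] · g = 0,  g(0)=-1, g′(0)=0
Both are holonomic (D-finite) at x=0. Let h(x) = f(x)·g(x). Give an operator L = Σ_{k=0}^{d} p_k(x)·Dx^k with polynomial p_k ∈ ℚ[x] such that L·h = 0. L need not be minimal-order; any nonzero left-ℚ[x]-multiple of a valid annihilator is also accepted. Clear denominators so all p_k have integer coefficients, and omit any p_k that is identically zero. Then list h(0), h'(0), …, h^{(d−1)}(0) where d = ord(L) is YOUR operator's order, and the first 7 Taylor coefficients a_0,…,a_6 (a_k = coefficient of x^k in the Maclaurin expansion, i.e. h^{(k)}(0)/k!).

f: a_k = -1, -1/2, 1/8, -1/16, 5/128, -7/256, 21/1024, …
g: a_k = -1, 0, 8, 0, -32/3, 0, 256/45, …
f·g: L₀ = L_f ⊗_s L_g, ord ≤ 1·2.
L = (67 + 128·x + 64·x^2) + (-4 - 4·x)·Dx + (4 + 8·x + 4·x^2)·Dx^2  (order 2).
h: a_k = 1, 1/2, -65/8, -63/16, 4465/384, 3733/768, -310129/46080, …
ICs: h(0) = 1, h′(0) = 1/2.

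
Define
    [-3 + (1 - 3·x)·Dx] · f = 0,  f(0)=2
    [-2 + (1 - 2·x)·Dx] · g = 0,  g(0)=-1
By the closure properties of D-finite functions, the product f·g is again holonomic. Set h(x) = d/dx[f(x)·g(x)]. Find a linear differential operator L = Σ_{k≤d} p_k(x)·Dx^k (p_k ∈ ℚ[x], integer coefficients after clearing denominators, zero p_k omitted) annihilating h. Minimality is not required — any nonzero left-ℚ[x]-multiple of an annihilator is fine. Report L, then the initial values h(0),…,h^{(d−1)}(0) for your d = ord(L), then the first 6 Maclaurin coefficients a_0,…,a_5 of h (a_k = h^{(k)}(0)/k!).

L = (38 - 180·x + 216·x^2) + (-5 + 37·x - 90·x^2 + 72·x^3)·Dx  (order 1).
h: a_k = -10, -76, -390, -1688, -6650, -24708, …
ICs: h(0) = -10.

f: a_k = 2, 6, 18, 54, 162, 486, …
g: a_k = -1, -2, -4, -8, -16, -32, …
L₀ := L_f ⊗_s L_g (sym. prod.), ord ≤ 1.
h₀' ⇒ L via d/dx closure of L₀.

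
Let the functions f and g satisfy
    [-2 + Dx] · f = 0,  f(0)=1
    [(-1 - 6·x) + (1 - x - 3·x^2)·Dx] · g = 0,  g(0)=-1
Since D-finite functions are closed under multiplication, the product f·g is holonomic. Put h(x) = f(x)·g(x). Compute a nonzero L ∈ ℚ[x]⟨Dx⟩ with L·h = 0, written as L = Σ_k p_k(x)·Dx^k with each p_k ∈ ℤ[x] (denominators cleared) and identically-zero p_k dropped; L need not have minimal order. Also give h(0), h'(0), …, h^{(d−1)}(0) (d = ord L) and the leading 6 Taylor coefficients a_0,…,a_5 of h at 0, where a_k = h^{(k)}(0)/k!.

L = (3 + 4·x - 6·x^2) + (-1 + x + 3·x^2)·Dx  (order 1).
h: a_k = -1, -3, -8, -55/3, -43, -1474/15, …
ICs: h(0) = -1.

f: a_k = 1, 2, 2, 4/3, 2/3, 4/15, …
g: a_k = -1, -1, -4, -7, -19, -40, …
Product ⇒ symmetric product L₀, ord ≤ 1.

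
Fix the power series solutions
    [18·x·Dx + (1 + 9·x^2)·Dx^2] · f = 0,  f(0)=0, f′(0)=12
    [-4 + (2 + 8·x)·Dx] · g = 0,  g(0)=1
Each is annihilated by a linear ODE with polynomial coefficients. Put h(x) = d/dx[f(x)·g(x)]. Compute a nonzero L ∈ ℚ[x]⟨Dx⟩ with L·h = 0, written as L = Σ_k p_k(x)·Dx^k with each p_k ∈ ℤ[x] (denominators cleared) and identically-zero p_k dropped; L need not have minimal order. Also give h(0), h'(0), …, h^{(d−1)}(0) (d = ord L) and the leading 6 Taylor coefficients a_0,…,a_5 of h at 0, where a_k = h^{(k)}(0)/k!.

f: a_k = 0, 12, 0, -36, 0, 972/5, …
g: a_k = 1, 2, -2, 4, -10, 28, …
L₀ := L_f ⊗_s L_g (sym. prod.), ord ≤ 2.
Derive L from L₀ (diff closure).
L = (2 + 120·x + 150·x^2 - 648·x^3 - 324·x^4) + (7 + 70·x + 279·x^2 - 42·x^3 - 2268·x^4 - 1296·x^5)·Dx + (1 + 5·x - 2·x^2 - 27·x^3 - 147·x^4 - 648·x^5 - 432·x^6)·Dx^2  (order 2).
h: a_k = 12, 48, -180, -96, 732, 17424/5, …
ICs: h(0) = 12, h′(0) = 48.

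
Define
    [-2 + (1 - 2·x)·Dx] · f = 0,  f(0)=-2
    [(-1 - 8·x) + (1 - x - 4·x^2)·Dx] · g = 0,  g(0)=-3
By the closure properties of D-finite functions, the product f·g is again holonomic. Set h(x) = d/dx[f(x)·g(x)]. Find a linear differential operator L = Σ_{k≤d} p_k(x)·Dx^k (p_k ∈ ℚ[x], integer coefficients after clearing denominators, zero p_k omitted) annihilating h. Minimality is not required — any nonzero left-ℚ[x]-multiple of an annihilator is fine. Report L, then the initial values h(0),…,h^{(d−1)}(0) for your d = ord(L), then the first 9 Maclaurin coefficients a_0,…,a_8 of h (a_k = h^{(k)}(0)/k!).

f: a_k = -2, -4, -8, -16, -32, -64, -128, -256, -512, …
g: a_k = -3, -3, -15, -27, -87, -195, -543, -1323, -3495, …
h₀=f·g: eliminate ⇒ L₀, order ≤ 1·1.
h₀' ⇒ L via d/dx closure of L₀.
L = (22 - 12·x - 120·x^2 - 256·x^3 + 768·x^4) + (-3 + 5·x + 42·x^2 - 88·x^3 - 80·x^4 + 192·x^5)·Dx  (order 1).
h: a_k = 18, 132, 558, 2184, 7410, 24300, 75222, 227856, 670842, …
ICs: h(0) = 18.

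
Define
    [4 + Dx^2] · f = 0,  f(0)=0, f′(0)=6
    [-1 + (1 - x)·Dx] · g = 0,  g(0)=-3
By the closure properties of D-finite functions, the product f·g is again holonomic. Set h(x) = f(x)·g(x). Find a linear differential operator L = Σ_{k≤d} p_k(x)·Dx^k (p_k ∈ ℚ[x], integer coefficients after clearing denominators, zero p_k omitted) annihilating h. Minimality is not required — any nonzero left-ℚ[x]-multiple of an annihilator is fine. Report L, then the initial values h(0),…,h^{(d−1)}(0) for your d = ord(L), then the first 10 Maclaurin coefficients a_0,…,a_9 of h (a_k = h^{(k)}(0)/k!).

L = (-4 + 4·x) + 2·Dx + (-1 + x)·Dx^2  (order 2).
h: a_k = 0, -18, -18, -6, -6, -42/5, -42/5, -286/35, -286/35, -2578/315, …
ICs: h(0) = 0, h′(0) = -18.

f: a_k = 0, 6, 0, -4, 0, 4/5, 0, -8/105, 0, 4/945, …
g: a_k = -3, -3, -3, -3, -3, -3, -3, -3, -3, -3, …
Sym-product of L_f,L_g gives L₀ (≤ ord 2).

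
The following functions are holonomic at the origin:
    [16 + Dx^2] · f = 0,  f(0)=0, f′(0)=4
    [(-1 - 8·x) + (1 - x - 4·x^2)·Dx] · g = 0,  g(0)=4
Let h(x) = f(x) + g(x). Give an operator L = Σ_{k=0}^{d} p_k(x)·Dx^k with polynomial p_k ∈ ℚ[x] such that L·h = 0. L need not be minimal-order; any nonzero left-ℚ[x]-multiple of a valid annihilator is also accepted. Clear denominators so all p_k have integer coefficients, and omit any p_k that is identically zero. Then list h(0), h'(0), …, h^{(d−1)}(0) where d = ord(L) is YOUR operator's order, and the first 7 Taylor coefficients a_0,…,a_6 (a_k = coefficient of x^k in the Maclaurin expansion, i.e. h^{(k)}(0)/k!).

L = (-560 - 4608·x - 1664·x^2 - 6144·x^3 - 10240·x^4 - 16384·x^5) + (208 - 272·x - 896·x^2 + 1408·x^3 + 1536·x^4 - 6144·x^5 - 8192·x^6)·Dx + (-35 - 288·x - 104·x^2 - 384·x^3 - 640·x^4 - 1024·x^5)·Dx^2 + (13 - 17·x - 56·x^2 + 88·x^3 + 96·x^4 - 384·x^5 - 512·x^6)·Dx^3  (order 3).
h: a_k = 4, 8, 20, 76/3, 116, 4028/15, 724, …
ICs: h(0) = 4, h′(0) = 8, h′′(0) = 40.

f: a_k = 0, 4, 0, -32/3, 0, 128/15, 0, …
g: a_k = 4, 4, 20, 36, 116, 260, 724, …
f+g: L₀ = lclm(L_f,L_g), ord ≤ 2+1.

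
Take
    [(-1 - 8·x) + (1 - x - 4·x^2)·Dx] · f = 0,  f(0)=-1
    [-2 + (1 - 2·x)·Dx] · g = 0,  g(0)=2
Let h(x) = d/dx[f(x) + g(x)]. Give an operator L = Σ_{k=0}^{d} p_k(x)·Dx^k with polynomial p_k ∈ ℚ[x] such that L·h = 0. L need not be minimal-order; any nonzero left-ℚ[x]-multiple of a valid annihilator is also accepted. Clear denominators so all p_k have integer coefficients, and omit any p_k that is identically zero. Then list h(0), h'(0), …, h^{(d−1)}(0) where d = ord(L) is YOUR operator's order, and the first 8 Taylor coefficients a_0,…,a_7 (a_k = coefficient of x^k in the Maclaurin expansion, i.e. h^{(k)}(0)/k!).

L = (12 - 576·x + 1152·x^2 - 3072·x^3 + 1536·x^4) + (15 + 60·x - 288·x^2 + 1152·x^3 - 2880·x^4 + 1536·x^5)·Dx + (-3 + 21·x - 78·x^2 + 128·x^3 + 96·x^4 - 448·x^5 + 256·x^6)·Dx^2  (order 2).
h: a_k = 3, 6, 21, 12, -5, -318, -1295, -5224, …
ICs: h(0) = 3, h′(0) = 6.

f: a_k = -1, -1, -5, -9, -29, -65, -181, -441, …
g: a_k = 2, 4, 8, 16, 32, 64, 128, 256, …
Sum ⇒ L₀ = lclm(L_f,L_g) in ℚ(x)⟨Dx⟩.
h=h₀': d/dx-closure on L₀ ⇒ L.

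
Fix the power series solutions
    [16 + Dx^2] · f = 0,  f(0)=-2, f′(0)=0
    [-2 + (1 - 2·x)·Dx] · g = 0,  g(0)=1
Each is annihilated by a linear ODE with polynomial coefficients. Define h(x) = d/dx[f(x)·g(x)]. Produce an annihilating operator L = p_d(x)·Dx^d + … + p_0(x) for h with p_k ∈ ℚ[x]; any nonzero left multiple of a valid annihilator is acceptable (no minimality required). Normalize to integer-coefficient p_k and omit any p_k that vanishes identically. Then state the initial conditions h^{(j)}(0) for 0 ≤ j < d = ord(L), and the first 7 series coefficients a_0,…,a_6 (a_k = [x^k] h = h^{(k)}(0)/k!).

f: a_k = -2, 0, 16, 0, -64/3, 0, 512/45, …
g: a_k = 1, 2, 4, 8, 16, 32, 64, …
f·g: L₀ = L_f ⊗_s L_g, ord ≤ 2·1.
h=h₀': d/dx-closure on L₀ ⇒ L.
L = (8 - 64·x + 64·x^2) + (-4 + 8·x)·Dx + (1 - 4·x + 4·x^2)·Dx^2  (order 2).
h: a_k = -4, 16, 48, 128/3, 320/3, 4864/15, 34048/45, …
ICs: h(0) = -4, h′(0) = 16.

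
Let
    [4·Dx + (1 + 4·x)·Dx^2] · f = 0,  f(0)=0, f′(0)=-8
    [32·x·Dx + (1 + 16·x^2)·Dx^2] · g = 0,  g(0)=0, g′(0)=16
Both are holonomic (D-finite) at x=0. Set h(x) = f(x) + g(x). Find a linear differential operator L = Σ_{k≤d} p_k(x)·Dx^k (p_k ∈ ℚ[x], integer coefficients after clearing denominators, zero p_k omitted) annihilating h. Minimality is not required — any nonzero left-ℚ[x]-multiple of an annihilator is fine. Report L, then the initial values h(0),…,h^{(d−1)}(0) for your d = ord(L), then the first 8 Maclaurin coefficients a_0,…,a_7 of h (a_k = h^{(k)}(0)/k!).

f: a_k = 0, -8, 16, -128/3, 128, -2048/5, 4096/3, -32768/7, …
g: a_k = 0, 16, 0, -256/3, 0, 4096/5, 0, -65536/7, …
Weyl lclm of L_f,L_g ⇒ L₀ (ord ≤ 4).
L = (-32 - 384·x + 1536·x^2 + 2048·x^3)·Dx + (-16 - 64·x + 3072·x^3 + 4096·x^4)·Dx^2 + (-1 + 4·x + 32·x^2 + 128·x^3 + 768·x^4 + 1024·x^5)·Dx^3  (order 3).
h: a_k = 0, 8, 16, -128, 128, 2048/5, 4096/3, -98304/7, …
ICs: h(0) = 0, h′(0) = 8, h′′(0) = 32.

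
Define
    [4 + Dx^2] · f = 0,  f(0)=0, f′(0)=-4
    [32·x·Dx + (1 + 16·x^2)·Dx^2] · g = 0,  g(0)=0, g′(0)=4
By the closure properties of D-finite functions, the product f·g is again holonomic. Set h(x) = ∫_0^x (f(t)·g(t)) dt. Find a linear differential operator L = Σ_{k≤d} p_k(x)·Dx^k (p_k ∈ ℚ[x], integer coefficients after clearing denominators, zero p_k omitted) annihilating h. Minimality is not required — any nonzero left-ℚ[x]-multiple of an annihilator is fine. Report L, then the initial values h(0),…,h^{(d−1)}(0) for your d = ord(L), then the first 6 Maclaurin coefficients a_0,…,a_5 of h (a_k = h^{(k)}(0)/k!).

L = (1360 + 60416·x^2 + 106496·x^4 + 262144·x^6 + 1048576·x^8)·Dx + (2304·x + 45056·x^3 + 196608·x^5 + 1048576·x^7)·Dx^2 + (360 + 15872·x^2 + 36864·x^4 + 131072·x^6 + 524288·x^8)·Dx^3 + (576·x + 11264·x^3 + 49152·x^5 + 262144·x^7)·Dx^4 + (5 + 192·x^2 + 2560·x^4 + 16384·x^6 + 65536·x^8)·Dx^5  (order 5).
h: a_k = 0, 0, 0, -16/3, 0, 96/5, …
ICs: h(0) = 0, h′(0) = 0, h′′(0) = 0, h′′′(0) = -32, h′′′′(0) = 0.

f: a_k = 0, -4, 0, 8/3, 0, -8/15, …
g: a_k = 0, 4, 0, -64/3, 0, 1024/5, …
h₀=f·g: eliminate ⇒ L₀, order ≤ 2·2.
h=∫h₀ ⇒ L = L₀·Dx.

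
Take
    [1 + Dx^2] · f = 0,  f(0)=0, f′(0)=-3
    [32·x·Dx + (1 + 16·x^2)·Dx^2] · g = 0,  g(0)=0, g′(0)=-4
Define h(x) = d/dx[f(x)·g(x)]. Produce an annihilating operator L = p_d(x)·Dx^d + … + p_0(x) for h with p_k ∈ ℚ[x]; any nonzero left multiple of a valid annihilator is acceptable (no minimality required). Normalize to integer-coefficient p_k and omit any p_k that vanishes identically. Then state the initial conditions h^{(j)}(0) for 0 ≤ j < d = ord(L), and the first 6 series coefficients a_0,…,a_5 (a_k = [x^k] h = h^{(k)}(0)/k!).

f: a_k = 0, -3, 0, 1/2, 0, -1/40, …
g: a_k = 0, -4, 0, 64/3, 0, -1024/5, …
Product ⇒ symmetric product L₀, ord ≤ 4.
h=h₀': d/dx-closure on L₀ ⇒ L.
L = (209105 + 6893664·x^2 + 261353216·x^4 + 52248576·x^6 - 2162688·x^8 - 60817408·x^10 + 16777216·x^12) + (108608·x + 9933824·x^3 + 133857280·x^5 + 44564480·x^7 + 20971520·x^9 + 67108864·x^11)·Dx + (210210 + 6980800·x^2 + 263314944·x^4 + 66224128·x^6 + 4063232·x^8 - 54525952·x^10 + 33554432·x^12)·Dx^2 + (108608·x + 9933824·x^3 + 133857280·x^5 + 44564480·x^7 + 20971520·x^9 + 67108864·x^11)·Dx^3 + (1105 + 87136·x^2 + 1961728·x^4 + 13975552·x^6 + 6225920·x^8 + 6291456·x^10 + 16777216·x^12)·Dx^4  (order 4).
h: a_k = 0, 24, 0, -264, 0, 3751, …
ICs: h(0) = 0, h′(0) = 24, h′′(0) = 0, h′′′(0) = -1584.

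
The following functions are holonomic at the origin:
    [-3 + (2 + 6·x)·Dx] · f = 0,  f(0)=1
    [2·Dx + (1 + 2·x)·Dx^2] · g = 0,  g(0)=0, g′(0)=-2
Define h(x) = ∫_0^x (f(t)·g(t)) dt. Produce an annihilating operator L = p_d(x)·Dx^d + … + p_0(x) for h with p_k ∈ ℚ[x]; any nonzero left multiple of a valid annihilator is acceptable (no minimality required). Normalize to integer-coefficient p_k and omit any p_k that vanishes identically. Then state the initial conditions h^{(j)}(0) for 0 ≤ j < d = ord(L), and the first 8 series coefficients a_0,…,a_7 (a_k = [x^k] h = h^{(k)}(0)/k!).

f: a_k = 1, 3/2, -9/8, 27/16, -405/128, 1701/256, -15309/1024, 72171/2048, …
g: a_k = 0, -2, 2, -8/3, 4, -32/5, 32/3, -128/7, …
h₀=f·g: eliminate ⇒ L₀, order ≤ 1·2.
∫: right-multiply L₀ by Dx.
L = (15 + 18·x)·Dx + (-4 - 12·x)·Dx^2 + (4 + 32·x + 84·x^2 + 72·x^3)·Dx^3  (order 3).
h: a_k = 0, 0, -1, -1/3, 31/48, -9/8, 3937/1920, -52897/13440, …
ICs: h(0) = 0, h′(0) = 0, h′′(0) = -2.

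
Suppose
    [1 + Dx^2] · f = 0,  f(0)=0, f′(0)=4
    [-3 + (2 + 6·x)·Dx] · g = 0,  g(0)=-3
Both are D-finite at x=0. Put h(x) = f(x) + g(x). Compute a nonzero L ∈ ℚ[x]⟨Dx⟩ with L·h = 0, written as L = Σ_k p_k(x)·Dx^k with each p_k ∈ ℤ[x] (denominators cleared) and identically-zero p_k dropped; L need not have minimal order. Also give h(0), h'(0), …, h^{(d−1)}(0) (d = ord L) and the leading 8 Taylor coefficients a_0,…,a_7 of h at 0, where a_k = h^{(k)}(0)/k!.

L = (-93 - 72·x - 108·x^2) + (-10 + 18·x + 216·x^2 + 216·x^3)·Dx + (-93 - 72·x - 108·x^2)·Dx^2 + (-10 + 18·x + 216·x^2 + 216·x^3)·Dx^3  (order 3).
h: a_k = -3, -1/2, 27/8, -275/48, 1215/128, -76417/3840, 45927/1024, -68202107/645120, …
ICs: h(0) = -3, h′(0) = -1/2, h′′(0) = 27/4.

f: a_k = 0, 4, 0, -2/3, 0, 1/30, 0, -1/1260, …
g: a_k = -3, -9/2, 27/8, -81/16, 1215/128, -5103/256, 45927/1024, -216513/2048, …
h₀=f+g: left-lcm gives L₀, ord ≤ 3.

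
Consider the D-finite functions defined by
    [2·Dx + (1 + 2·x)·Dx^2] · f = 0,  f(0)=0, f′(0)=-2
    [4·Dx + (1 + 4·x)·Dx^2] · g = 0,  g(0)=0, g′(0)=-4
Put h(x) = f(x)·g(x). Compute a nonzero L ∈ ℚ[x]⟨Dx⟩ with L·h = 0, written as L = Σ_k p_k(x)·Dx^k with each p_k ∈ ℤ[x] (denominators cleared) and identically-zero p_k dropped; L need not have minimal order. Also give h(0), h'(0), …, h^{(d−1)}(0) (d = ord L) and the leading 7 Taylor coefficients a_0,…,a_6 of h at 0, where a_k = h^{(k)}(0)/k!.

f: a_k = 0, -2, 2, -8/3, 4, -32/5, 32/3, …
g: a_k = 0, -4, 8, -64/3, 64, -1024/5, 2048/3, …
Sym-product of L_f,L_g gives L₀ (≤ ord 4).
L = (160 + 768·x + 1024·x^2)·Dx + (264 + 2144·x + 5760·x^2 + 5120·x^3)·Dx^2 + (64 + 720·x + 2976·x^2 + 5376·x^3 + 3584·x^4)·Dx^3 + (3 + 44·x + 252·x^2 + 704·x^3 + 960·x^4 + 512·x^5)·Dx^4  (order 4).
h: a_k = 0, 0, 8, -24, 208/3, -208, 29344/45, …
ICs: h(0) = 0, h′(0) = 0, h′′(0) = 16, h′′′(0) = -144.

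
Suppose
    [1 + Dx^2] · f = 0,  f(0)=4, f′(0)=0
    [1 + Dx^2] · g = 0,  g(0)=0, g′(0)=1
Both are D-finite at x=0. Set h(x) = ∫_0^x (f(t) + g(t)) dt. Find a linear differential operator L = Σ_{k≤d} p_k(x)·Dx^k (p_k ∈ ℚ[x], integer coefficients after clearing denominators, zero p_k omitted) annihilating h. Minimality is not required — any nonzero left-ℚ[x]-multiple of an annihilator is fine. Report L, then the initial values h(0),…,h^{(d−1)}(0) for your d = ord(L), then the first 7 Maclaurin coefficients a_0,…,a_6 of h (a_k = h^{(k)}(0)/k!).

L = Dx + Dx^3  (order 3).
h: a_k = 0, 4, 1/2, -2/3, -1/24, 1/30, 1/720, …
ICs: h(0) = 0, h′(0) = 4, h′′(0) = 1.

f: a_k = 4, 0, -2, 0, 1/6, 0, -1/180, …
g: a_k = 0, 1, 0, -1/6, 0, 1/120, 0, …
L₀ := lclm(L_f,L_g); ord L₀ ≤ 2+2.
h=∫₀ˣh₀: take L = L₀·Dx.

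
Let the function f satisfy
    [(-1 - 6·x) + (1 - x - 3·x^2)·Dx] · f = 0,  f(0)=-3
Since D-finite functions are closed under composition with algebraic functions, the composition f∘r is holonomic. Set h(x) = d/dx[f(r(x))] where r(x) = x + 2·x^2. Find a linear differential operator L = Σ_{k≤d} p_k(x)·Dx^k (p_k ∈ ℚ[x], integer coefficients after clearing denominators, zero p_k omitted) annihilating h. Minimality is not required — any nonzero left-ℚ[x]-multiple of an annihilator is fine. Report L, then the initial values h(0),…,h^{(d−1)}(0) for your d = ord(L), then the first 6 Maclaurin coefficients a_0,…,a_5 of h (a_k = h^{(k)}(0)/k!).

L = (12 + 102·x + 366·x^2 + 1008·x^3 + 2808·x^4 + 4320·x^5 + 2880·x^6) + (-1 - 9·x - 21·x^2 + 50·x^3 + 360·x^4 + 792·x^5 + 1008·x^6 + 576·x^7)·Dx  (order 1).
h: a_k = -3, -36, -207, -924, -4140, -18162, …
ICs: h(0) = -3.

f: a_k = -3, -3, -12, -21, -57, -120, …
L₀ from L_f via x↦r, Dx↦r'^{-1}Dx.
Differentiate: ansatz ord ≤ ord L₀ ⇒ L.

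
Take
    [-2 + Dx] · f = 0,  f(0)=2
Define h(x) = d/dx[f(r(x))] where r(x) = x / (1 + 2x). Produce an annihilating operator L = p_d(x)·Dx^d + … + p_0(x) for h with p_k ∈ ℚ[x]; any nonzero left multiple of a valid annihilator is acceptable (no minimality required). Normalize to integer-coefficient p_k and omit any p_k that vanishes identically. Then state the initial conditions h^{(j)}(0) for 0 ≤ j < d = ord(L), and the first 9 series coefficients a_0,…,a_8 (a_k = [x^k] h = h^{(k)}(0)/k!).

L = (-2 - 8·x) + (-1 - 4·x - 4·x^2)·Dx  (order 1).
h: a_k = 4, -8, 8, 16/3, -152/3, 2416/15, -17456/45, 250912/315, -452152/315, …
ICs: h(0) = 4.

f: a_k = 2, 4, 4, 8/3, 4/3, 8/15, 8/45, 16/315, 4/315, …
L₀ from L_f via x↦r, Dx↦r'^{-1}Dx.
Derive L from L₀ (diff closure).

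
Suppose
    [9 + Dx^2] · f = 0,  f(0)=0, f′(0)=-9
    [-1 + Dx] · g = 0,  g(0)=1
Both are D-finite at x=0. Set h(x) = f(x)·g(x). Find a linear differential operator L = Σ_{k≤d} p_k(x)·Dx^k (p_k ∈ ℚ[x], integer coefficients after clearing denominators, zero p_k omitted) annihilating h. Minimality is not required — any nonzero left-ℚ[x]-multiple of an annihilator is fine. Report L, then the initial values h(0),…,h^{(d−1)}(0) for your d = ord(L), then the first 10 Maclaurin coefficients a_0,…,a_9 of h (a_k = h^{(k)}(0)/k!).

L = 10 - 2·Dx + Dx^2  (order 2).
h: a_k = 0, -9, -9, 9, 12, 3/10, -39/10, -83/70, 2/5, 71/280, …
ICs: h(0) = 0, h′(0) = -9.

f: a_k = 0, -9, 0, 27/2, 0, -243/40, 0, 729/560, 0, -729/4480, …
g: a_k = 1, 1, 1/2, 1/6, 1/24, 1/120, 1/720, 1/5040, 1/40320, 1/362880, …
Sym-product of L_f,L_g gives L₀ (≤ ord 2).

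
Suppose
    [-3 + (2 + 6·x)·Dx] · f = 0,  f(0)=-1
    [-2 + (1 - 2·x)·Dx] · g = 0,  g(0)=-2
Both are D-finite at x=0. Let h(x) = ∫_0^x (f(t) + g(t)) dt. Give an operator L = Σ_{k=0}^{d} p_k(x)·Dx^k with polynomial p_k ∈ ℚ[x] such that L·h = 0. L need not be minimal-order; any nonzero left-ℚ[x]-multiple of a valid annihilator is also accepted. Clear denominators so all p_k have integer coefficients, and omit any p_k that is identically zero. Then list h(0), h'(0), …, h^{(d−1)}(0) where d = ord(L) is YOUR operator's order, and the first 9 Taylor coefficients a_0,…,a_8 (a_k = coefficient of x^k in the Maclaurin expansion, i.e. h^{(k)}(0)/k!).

L = (66 + 108·x)·Dx + (-41 - 156·x - 324·x^2)·Dx^2 + (2 + 38·x + 24·x^2 - 216·x^3)·Dx^3  (order 3).
h: a_k = 0, -3, -11/4, -55/24, -283/64, -3691/640, -18085/1536, -115763/7168, -596459/16384, …
ICs: h(0) = 0, h′(0) = -3, h′′(0) = -11/2.

f: a_k = -1, -3/2, 9/8, -27/16, 405/128, -1701/256, 15309/1024, -72171/2048, 2814669/32768, …
g: a_k = -2, -4, -8, -16, -32, -64, -128, -256, -512, …
Sum ⇒ L₀ = lclm(L_f,L_g) in ℚ(x)⟨Dx⟩.
h=∫h₀ ⇒ L = L₀·Dx.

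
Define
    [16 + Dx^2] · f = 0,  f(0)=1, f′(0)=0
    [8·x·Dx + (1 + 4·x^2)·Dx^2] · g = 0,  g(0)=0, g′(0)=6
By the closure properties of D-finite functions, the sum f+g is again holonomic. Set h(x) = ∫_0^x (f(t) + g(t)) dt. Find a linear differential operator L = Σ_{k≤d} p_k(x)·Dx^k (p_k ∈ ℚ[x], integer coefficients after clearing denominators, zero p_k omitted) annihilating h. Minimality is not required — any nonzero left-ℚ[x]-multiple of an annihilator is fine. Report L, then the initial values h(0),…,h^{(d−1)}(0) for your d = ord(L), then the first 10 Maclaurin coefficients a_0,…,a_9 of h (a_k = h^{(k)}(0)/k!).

f: a_k = 1, 0, -8, 0, 32/3, 0, -256/45, 0, 512/315, 0, …
g: a_k = 0, 6, 0, -8, 0, 96/5, 0, -384/7, 0, 512/3, …
f+g: L₀ = lclm(L_f,L_g), ord ≤ 2+2.
∫: right-multiply L₀ by Dx.
L = (-512·x + 5120·x^3 + 4096·x^5)·Dx^2 + (16 + 512·x^2 + 2304·x^4 + 2048·x^6)·Dx^3 + (-32·x + 320·x^3 + 256·x^5)·Dx^4 + (1 + 32·x^2 + 144·x^4 + 128·x^6)·Dx^5  (order 5).
h: a_k = 0, 1, 3, -8/3, -2, 32/15, 16/5, -256/315, -48/7, 512/2835, …
ICs: h(0) = 0, h′(0) = 1, h′′(0) = 6, h′′′(0) = -16, h′′′′(0) = -48.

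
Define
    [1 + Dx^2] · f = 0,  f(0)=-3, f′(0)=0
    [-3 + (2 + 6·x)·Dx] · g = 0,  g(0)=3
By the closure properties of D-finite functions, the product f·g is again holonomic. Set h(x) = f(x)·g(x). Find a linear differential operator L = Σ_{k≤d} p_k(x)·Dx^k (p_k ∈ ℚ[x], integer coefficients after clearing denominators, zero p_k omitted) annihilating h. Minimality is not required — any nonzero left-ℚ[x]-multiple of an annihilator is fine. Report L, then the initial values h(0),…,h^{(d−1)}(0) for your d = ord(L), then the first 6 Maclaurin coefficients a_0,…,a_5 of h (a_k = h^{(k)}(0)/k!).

L = (31 + 24·x + 36·x^2) + (-12 - 36·x)·Dx + (4 + 24·x + 36·x^2)·Dx^2  (order 2).
h: a_k = -9, -27/2, 117/8, -135/16, 2949/128, -13509/256, …
ICs: h(0) = -9, h′(0) = -27/2.

f: a_k = -3, 0, 3/2, 0, -1/8, 0, …
g: a_k = 3, 9/2, -27/8, 81/16, -1215/128, 5103/256, …
h₀=f·g: eliminate ⇒ L₀, order ≤ 2·1.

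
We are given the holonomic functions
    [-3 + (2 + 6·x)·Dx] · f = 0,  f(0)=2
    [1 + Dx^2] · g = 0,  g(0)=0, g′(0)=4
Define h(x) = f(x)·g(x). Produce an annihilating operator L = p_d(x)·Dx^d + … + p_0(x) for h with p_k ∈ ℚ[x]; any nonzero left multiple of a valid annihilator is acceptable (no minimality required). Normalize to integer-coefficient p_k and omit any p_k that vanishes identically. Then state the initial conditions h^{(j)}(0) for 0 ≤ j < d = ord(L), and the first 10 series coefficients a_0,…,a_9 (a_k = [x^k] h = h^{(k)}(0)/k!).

f: a_k = 2, 3, -9/4, 27/8, -405/64, 1701/128, -15309/512, 72171/1024, -2814669/16384, 14073345/32768, …
g: a_k = 0, 4, 0, -2/3, 0, 1/30, 0, -1/1260, 0, 1/90720, …
h₀=f·g: eliminate ⇒ L₀, order ≤ 1·2.
L = (31 + 24·x + 36·x^2) + (-12 - 36·x)·Dx + (4 + 24·x + 36·x^2)·Dx^2  (order 2).
h: a_k = 0, 8, 12, -31/3, 23/2, -5699/240, 8161/160, -4655323/40320, 1468555/5376, -7750542983/11612160, …
ICs: h(0) = 0, h′(0) = 8.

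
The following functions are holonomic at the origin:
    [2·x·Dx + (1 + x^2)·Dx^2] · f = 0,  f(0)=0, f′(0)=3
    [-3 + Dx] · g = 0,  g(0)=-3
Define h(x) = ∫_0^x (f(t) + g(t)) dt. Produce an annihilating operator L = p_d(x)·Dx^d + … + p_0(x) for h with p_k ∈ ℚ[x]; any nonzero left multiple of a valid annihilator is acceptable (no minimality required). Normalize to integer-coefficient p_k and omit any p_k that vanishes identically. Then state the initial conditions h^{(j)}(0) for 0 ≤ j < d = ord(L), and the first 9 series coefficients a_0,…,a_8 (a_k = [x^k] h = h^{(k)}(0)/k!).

L = (6 - 18·x - 18·x^2 - 18·x^3)·Dx^2 + (-11 - 12·x^2 - 9·x^4)·Dx^3 + (3 + 2·x + 6·x^2 + 2·x^3 + 3·x^4)·Dx^4  (order 4).
h: a_k = 0, -3, -3, -9/2, -29/8, -81/40, -73/80, -243/560, -969/4480, …
ICs: h(0) = 0, h′(0) = -3, h′′(0) = -6, h′′′(0) = -27.

f: a_k = 0, 3, 0, -1, 0, 3/5, 0, -3/7, 0, …
g: a_k = -3, -9, -27/2, -27/2, -81/8, -243/40, -243/80, -729/560, -2187/4480, …
f+g: L₀ = lclm(L_f,L_g), ord ≤ 2+1.
h=∫h₀ ⇒ L = L₀·Dx.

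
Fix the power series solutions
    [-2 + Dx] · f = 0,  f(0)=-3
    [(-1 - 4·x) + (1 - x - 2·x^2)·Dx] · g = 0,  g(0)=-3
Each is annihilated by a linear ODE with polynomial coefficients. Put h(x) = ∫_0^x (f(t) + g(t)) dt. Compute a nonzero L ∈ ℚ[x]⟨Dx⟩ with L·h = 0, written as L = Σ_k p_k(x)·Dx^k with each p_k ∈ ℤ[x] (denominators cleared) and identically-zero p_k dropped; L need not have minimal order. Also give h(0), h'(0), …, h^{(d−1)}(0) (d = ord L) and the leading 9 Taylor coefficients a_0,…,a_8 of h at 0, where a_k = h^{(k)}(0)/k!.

L = (8 + 12·x + 72·x^2 + 32·x^3)·Dx + (-2 - 20·x - 36·x^2 + 16·x^3 + 16·x^4)·Dx^2 + (-1 + 7·x - 16·x^3 - 8·x^4)·Dx^3  (order 3).
h: a_k = 0, -6, -9/2, -5, -19/4, -7, -319/30, -277/15, -26783/840, …
ICs: h(0) = 0, h′(0) = -6, h′′(0) = -9.

f: a_k = -3, -6, -6, -4, -2, -4/5, -4/15, -8/105, -2/105, …
g: a_k = -3, -3, -9, -15, -33, -63, -129, -255, -513, …
L₀ := lclm(L_f,L_g); ord L₀ ≤ 1+1.
Integrate: L := L₀·Dx.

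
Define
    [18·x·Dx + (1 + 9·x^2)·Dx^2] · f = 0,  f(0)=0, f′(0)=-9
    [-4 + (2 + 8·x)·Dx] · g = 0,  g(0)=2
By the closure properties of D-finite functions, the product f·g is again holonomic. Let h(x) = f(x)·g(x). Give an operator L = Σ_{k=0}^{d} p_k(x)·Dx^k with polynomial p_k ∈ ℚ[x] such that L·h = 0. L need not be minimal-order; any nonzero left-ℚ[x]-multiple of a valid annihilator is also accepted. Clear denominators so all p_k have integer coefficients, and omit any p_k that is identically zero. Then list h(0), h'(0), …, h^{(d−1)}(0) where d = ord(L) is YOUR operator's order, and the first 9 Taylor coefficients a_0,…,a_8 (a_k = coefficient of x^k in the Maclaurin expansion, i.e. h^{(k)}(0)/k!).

f: a_k = 0, -9, 0, 27, 0, -729/5, 0, 6561/7, 0, …
g: a_k = 2, 4, -4, 8, -20, 56, -168, 528, -1716, …
f·g: L₀ = L_f ⊗_s L_g, ord ≤ 2·1.
L = (12 - 36·x - 36·x^2) + (-4 + 2·x + 108·x^2 + 144·x^3)·Dx + (1 + 8·x + 25·x^2 + 72·x^3 + 144·x^4)·Dx^2  (order 2).
h: a_k = 0, -18, -36, 90, 36, -1098/5, -4356/5, 120042/35, -23004/35, …
ICs: h(0) = 0, h′(0) = -18.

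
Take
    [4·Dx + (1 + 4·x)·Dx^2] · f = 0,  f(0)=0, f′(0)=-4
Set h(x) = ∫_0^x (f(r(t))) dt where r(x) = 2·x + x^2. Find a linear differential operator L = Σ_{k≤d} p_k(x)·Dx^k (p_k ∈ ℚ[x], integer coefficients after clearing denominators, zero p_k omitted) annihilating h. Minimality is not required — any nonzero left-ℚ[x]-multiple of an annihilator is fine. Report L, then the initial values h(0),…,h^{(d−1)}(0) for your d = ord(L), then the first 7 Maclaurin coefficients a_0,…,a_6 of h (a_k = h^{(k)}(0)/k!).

L = (7 + 8·x + 4·x^2)·Dx^2 + (1 + 9·x + 12·x^2 + 4·x^3)·Dx^3  (order 3).
h: a_k = 0, 0, -4, 28/3, -104/3, 776/5, -11584/15, …
ICs: h(0) = 0, h′(0) = 0, h′′(0) = -8.

f: a_k = 0, -4, 8, -64/3, 64, -1024/5, 2048/3, …
f∘r: x↦r, Dx↦Dx/r' in L_f ⇒ L₀.
∫: right-multiply L₀ by Dx.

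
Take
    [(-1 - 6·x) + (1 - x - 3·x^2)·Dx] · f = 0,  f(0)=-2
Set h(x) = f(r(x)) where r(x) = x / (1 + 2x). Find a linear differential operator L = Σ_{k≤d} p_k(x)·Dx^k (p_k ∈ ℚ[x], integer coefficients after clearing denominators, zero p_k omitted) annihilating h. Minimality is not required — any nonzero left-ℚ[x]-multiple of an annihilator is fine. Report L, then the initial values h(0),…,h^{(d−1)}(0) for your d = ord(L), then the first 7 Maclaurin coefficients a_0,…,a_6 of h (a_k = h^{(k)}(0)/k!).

L = (1 + 8·x) + (-1 - 5·x - 5·x^2 + 2·x^3)·Dx  (order 1).
h: a_k = -2, -2, -4, 10, -34, 112, -370, …
ICs: h(0) = -2.

f: a_k = -2, -2, -8, -14, -38, -80, -194, …
L₀ from L_f via x↦r, Dx↦r'^{-1}Dx.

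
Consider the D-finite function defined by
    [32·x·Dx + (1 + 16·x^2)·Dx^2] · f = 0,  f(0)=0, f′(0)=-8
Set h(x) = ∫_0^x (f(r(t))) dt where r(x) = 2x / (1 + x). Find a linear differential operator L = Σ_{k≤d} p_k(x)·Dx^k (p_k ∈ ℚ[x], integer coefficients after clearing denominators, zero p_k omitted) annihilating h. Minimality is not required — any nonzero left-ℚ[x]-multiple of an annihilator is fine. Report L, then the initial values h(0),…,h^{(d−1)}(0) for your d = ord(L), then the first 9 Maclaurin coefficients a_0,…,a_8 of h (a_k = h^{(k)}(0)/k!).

L = (2 + 130·x)·Dx^2 + (1 + 2·x + 65·x^2)·Dx^3  (order 3).
h: a_k = 0, 0, -8, 16/3, 244/3, -1008/5, -27688/15, 186416/21, 356722/7, …
ICs: h(0) = 0, h′(0) = 0, h′′(0) = -16.

f: a_k = 0, -8, 0, 128/3, 0, -2048/5, 0, 32768/7, 0, …
Change of var in L_f (x↦r) gives L₀.
∫: right-multiply L₀ by Dx.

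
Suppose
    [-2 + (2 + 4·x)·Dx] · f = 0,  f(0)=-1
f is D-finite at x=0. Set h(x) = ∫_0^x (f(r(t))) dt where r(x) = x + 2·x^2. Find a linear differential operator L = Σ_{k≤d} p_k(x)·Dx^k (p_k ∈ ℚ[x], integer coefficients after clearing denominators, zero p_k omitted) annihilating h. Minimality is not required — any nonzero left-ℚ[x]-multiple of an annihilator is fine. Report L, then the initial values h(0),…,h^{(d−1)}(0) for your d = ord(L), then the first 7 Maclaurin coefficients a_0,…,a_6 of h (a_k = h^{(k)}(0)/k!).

L = (-1 - 4·x)·Dx + (1 + 2·x + 4·x^2)·Dx^2  (order 2).
h: a_k = 0, -1, -1/2, -1/2, 3/8, -3/40, -5/16, …
ICs: h(0) = 0, h′(0) = -1.

f: a_k = -1, -1, 1/2, -1/2, 5/8, -7/8, 21/16, …
Change of var in L_f (x↦r) gives L₀.
∫: right-multiply L₀ by Dx.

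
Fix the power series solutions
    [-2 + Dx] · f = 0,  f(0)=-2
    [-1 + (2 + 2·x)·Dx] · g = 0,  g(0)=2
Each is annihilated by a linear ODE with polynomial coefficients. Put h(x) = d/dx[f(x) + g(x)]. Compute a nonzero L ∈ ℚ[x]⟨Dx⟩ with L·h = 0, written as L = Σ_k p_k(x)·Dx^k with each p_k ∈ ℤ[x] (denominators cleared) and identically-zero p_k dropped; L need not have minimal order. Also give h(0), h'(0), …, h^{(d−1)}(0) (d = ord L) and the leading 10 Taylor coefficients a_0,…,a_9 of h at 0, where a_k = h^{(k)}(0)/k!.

f: a_k = -2, -4, -4, -8/3, -4/3, -8/15, -8/45, -16/315, -4/315, -8/2835, …
g: a_k = 2, 1, -1/4, 1/8, -5/64, 7/128, -21/512, 33/1024, -429/16384, 715/32768, …
Sum ⇒ L₀ = lclm(L_f,L_g) in ℚ(x)⟨Dx⟩.
h₀' ⇒ L via d/dx closure of L₀.
L = (-14 - 8·x) + (-13 - 32·x - 16·x^2)·Dx + (10 + 18·x + 8·x^2)·Dx^2  (order 2).
h: a_k = -3, -17/2, -61/8, -271/48, -919/384, -5041/3840, -5989/46080, -200671/645120, 1764881/10321920, -35508001/185794560, …
ICs: h(0) = -3, h′(0) = -17/2.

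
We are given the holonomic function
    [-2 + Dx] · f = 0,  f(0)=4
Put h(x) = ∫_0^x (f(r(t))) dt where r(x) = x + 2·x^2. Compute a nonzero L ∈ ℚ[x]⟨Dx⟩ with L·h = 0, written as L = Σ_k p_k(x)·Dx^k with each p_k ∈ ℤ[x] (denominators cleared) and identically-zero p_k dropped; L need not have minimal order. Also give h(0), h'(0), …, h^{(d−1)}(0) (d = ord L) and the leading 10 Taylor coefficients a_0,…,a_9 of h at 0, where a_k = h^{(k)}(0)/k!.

f: a_k = 4, 8, 8, 16/3, 8/3, 16/15, 16/45, 32/315, 8/315, 16/2835, …
Change of var in L_f (x↦r) gives L₀.
∫: right-multiply L₀ by Dx.
L = (-2 - 8·x)·Dx + Dx^2  (order 2).
h: a_k = 0, 4, 4, 8, 28/3, 40/3, 72/5, 5296/315, 5212/315, 15832/945, …
ICs: h(0) = 0, h′(0) = 4.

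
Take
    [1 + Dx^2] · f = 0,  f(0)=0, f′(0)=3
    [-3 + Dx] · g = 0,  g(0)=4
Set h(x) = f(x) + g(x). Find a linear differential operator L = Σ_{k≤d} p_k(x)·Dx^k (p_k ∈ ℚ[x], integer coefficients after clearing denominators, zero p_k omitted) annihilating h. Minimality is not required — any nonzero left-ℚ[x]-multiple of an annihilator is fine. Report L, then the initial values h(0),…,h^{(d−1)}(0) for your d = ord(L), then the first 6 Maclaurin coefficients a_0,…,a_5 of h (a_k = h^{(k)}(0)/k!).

L = -3 + Dx - 3·Dx^2 + Dx^3  (order 3).
h: a_k = 4, 15, 18, 35/2, 27/2, 65/8, …
ICs: h(0) = 4, h′(0) = 15, h′′(0) = 36.

f: a_k = 0, 3, 0, -1/2, 0, 1/40, …
g: a_k = 4, 12, 18, 18, 27/2, 81/10, …
Weyl lclm of L_f,L_g ⇒ L₀ (ord ≤ 3).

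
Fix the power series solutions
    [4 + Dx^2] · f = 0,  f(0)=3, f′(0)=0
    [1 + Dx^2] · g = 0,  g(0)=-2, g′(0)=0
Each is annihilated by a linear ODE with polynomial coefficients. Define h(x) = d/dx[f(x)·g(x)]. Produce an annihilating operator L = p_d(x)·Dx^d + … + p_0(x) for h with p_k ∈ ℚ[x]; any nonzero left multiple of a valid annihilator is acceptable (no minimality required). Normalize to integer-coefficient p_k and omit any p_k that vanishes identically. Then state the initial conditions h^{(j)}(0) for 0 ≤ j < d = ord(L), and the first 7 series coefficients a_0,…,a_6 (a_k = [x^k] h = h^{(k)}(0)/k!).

L = 9 + 10·Dx^2 + Dx^4  (order 4).
h: a_k = 0, 30, 0, -41, 0, 73/4, 0, …
ICs: h(0) = 0, h′(0) = 30, h′′(0) = 0, h′′′(0) = -246.

f: a_k = 3, 0, -6, 0, 2, 0, -4/15, …
g: a_k = -2, 0, 1, 0, -1/12, 0, 1/360, …
f·g: L₀ = L_f ⊗_s L_g, ord ≤ 2·2.
Differentiate: ansatz ord ≤ ord L₀ ⇒ L.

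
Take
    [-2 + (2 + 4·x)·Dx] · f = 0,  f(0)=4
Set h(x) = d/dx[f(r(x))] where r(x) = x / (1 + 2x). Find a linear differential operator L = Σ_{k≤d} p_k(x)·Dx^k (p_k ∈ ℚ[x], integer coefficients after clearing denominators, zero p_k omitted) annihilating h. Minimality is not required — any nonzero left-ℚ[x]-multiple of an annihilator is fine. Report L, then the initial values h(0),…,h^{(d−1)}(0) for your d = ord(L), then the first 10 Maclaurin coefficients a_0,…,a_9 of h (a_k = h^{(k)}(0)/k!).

L = (-5 - 16·x) + (-1 - 6·x - 8·x^2)·Dx  (order 1).
h: a_k = 4, -20, 78, -282, 1995/2, -7059/2, 50435/4, -182461/4, 5347827/32, -19815255/32, …
ICs: h(0) = 4.

f: a_k = 4, 4, -2, 2, -5/2, 7/2, -21/4, 33/4, -429/32, 715/32, …
f∘r: x↦r, Dx↦Dx/r' in L_f ⇒ L₀.
Differentiate: ansatz ord ≤ ord L₀ ⇒ L.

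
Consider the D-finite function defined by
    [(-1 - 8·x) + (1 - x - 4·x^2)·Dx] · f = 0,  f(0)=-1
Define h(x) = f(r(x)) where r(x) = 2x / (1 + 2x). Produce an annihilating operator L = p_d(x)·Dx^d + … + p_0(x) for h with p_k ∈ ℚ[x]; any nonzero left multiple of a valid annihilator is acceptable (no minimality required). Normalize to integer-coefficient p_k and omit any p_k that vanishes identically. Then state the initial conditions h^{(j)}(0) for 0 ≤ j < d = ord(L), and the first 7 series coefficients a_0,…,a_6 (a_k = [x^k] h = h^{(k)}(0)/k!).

f: a_k = -1, -1, -5, -9, -29, -65, -181, …
h₀=f(r): pull back L_f along r ⇒ L₀.
L = (2 + 36·x) + (-1 - 4·x + 12·x^2 + 32·x^3)·Dx  (order 1).
h: a_k = -1, -2, -16, 0, -256, 512, -5120, …
ICs: h(0) = -1.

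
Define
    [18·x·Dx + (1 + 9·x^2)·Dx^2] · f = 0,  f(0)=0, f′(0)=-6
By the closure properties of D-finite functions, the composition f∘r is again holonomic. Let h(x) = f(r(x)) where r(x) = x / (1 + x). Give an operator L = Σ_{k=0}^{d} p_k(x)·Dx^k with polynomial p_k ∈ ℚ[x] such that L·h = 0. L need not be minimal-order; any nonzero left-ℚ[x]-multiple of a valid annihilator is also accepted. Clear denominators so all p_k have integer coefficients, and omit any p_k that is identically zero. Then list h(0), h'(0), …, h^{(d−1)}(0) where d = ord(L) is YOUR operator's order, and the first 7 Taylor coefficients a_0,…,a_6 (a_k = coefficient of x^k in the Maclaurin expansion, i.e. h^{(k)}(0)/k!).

f: a_k = 0, -6, 0, 18, 0, -486/5, 0, …
f∘r: x↦r, Dx↦Dx/r' in L_f ⇒ L₀.
L = (2 + 20·x)·Dx + (1 + 2·x + 10·x^2)·Dx^2  (order 2).
h: a_k = 0, -6, 6, 12, -48, 24/5, 312, …
ICs: h(0) = 0, h′(0) = -6.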